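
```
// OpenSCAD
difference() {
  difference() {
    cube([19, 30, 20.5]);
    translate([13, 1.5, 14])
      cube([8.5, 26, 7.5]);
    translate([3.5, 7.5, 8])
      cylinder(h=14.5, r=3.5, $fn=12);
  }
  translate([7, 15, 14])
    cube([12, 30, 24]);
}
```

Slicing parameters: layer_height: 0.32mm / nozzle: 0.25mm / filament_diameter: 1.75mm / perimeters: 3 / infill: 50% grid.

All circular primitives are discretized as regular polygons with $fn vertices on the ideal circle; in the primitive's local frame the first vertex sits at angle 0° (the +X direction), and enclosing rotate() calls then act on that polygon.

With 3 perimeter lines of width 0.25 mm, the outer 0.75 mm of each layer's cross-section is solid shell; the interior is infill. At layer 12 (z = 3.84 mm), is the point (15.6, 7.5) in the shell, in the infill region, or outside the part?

infill

At z = 3.84 mm: the 19×30 cube contributes its full rectangle; the cube at (13, 1.5) does not reach this height (z outside [14, 21.5]); the cylinder at (3.5, 7.5) is not intersected at this z (z outside [8, 22.5]); Subtracting the remaining from the first: none of the subtracted shapes is present at this height, so the 19×30 cube is unchanged — 1 connected region; the cube at (7, 15) is not intersected at this z (z outside [14, 38]); Subtracting the remaining from the first: none of the subtracted shapes is present at this height, so that combined region is unchanged — 1 connected region. Overall, the cross-section is a single solid region. The nearest boundary edge runs (19.00, 0.00)→(19.00, 30.00); distance from the point to it = 3.40 mm. The point is inside the cross-section and 3.40 mm from the nearest boundary — more than the 0.75 mm shell width (3 × 0.25), so it's in the infill interior.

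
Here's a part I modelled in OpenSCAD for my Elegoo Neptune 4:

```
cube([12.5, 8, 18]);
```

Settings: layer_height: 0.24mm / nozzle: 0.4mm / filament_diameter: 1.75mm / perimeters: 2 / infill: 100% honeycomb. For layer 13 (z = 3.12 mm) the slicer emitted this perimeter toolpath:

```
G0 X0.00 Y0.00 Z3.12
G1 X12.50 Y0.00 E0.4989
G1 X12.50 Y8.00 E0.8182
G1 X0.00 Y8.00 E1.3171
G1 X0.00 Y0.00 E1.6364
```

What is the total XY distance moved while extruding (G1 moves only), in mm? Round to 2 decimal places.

Sum the Euclidean lengths of each G1 segment: total = 41.00 mm.

41.00 mm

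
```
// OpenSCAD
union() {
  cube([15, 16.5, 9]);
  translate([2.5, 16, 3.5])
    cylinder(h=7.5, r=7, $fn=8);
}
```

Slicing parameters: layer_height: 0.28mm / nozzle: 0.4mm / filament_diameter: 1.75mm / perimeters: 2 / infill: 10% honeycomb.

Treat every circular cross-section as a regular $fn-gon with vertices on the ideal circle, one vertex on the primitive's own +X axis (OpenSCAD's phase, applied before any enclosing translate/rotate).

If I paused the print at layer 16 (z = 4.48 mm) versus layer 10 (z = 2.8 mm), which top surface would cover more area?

Layer 16 (z = 4.48): the cube (footprint 15×16.5) is included at this height (area 247.50 mm²); the r=7 cylinder at (2.5, 16) gives a regular 8-gon of circumradius 7 (constant along its height) (area = (8/2)·7.000²·sin(360°/8) = 138.59 mm²); Combining (union): the regions partially overlap — summed areas 386.09 mm² minus the doubly-counted overlap 55.55 mm² gives 330.54 mm² — area = 330.54 mm². So its area = 330.54 mm². Layer 10 (z = 2.8): the cube (footprint 15×16.5) is included at this height (area 247.50 mm²); the cylinder at (2.5, 16) is absent (z outside [3.5, 11]); Merging all regions: only the 15×16.5 cube is present, so the union is just that shape — area = 247.50 mm². So its area = 247.50 mm². Layer 16 is larger (330.54 vs 247.50 mm²).

layer 16 (z = 4.48 mm)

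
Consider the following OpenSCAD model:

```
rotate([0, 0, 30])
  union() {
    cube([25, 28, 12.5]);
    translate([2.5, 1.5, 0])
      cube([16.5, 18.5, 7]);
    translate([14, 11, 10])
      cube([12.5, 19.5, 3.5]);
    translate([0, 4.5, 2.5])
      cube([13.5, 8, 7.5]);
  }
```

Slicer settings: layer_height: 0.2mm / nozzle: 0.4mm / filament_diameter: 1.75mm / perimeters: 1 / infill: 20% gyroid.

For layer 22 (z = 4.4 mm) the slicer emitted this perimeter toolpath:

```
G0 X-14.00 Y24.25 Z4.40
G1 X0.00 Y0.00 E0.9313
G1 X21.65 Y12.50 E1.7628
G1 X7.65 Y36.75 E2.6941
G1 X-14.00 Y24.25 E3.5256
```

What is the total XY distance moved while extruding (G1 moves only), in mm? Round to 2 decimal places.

Sum the Euclidean lengths of each G1 segment: total = 106.00 mm.

106.00 mm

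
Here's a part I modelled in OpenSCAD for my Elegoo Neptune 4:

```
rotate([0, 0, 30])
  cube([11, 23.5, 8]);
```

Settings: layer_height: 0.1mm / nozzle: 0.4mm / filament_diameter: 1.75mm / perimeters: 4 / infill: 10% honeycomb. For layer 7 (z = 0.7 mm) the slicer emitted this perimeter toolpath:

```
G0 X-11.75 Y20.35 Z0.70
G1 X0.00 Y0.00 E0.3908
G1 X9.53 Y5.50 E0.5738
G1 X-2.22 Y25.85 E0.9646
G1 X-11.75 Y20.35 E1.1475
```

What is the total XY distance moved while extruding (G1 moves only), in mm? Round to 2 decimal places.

69.00 mm

Sum the Euclidean lengths of each G1 segment: total = 69.00 mm.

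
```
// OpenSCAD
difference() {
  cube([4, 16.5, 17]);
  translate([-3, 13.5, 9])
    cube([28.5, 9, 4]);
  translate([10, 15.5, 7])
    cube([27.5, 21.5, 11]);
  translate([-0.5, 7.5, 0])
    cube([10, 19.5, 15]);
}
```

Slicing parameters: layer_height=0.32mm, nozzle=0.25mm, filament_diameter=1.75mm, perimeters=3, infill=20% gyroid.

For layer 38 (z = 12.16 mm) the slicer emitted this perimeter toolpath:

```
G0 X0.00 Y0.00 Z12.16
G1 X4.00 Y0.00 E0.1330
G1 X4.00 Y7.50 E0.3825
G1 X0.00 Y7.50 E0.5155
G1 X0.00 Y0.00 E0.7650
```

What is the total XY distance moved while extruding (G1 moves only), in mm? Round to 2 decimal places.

23.00 mm

Sum the Euclidean lengths of each G1 segment: total = 23.00 mm.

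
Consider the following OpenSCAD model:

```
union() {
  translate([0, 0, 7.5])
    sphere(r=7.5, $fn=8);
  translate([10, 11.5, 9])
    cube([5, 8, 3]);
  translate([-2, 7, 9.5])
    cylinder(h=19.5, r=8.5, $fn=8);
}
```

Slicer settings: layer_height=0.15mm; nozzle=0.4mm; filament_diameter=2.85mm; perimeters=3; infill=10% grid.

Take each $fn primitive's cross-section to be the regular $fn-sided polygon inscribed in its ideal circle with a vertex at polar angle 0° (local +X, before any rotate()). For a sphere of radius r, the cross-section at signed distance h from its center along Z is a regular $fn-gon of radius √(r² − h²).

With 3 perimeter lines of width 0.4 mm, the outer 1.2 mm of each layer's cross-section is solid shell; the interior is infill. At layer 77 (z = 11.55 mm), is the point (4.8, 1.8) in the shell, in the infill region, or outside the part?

At z = 11.55 mm: the r=7.5 sphere contributes a regular 8-gon of circumradius √(7.5²−4.05²) = 6.312; the cube at (10, 11.5) is present — its section is the full 5×8 rectangle; the r=8.5 cylinder at (-2, 7) contributes a regular 8-gon of circumradius 8.5; Merging all regions: the regions partially overlap (shared area 56.28 mm²), so overlapping operands fuse into one piece — 2 connected regions. Overall, the cross-section has 2 separate islands. The nearest boundary edge runs (4.96, 3.27)→(6.31, 0.00); distance from the point to it = 0.71 mm. (Shell/infill is judged within the island containing the point — the largest one.) The point is inside the cross-section, 0.71 mm from the nearest boundary — within the 1.2 mm shell band (3 × 0.4).

shell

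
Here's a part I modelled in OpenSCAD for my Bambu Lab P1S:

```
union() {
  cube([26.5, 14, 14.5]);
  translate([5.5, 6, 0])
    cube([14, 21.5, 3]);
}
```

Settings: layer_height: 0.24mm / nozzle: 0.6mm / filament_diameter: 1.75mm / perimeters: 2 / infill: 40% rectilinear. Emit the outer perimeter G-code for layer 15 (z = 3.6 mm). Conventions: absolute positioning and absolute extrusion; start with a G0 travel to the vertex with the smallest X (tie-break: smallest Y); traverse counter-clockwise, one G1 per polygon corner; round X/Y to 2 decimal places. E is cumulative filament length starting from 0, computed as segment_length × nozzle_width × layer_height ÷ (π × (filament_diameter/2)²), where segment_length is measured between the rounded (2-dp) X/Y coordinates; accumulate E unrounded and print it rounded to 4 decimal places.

G0 X0.00 Y0.00 Z3.60
G1 X26.50 Y0.00 E1.5865
G1 X26.50 Y14.00 E2.4247
G1 X0.00 Y14.00 E4.0112
G1 X0.00 Y0.00 E4.8493

At z = 3.6 mm: the cube is present — its section is the full 26.5×14 rectangle; the cube at (5.5, 6) does not reach this height (z outside [0, 3]); Taking the union: only the 26.5×14 cube is present, so the union is just that shape — 1 connected region. The outline is a single polygon with 4 vertices. Extrusion per mm of travel: 0.6 × 0.24 / (π × 0.875²) = 0.059868. Accumulating E over each segment gives final E = 4.8493.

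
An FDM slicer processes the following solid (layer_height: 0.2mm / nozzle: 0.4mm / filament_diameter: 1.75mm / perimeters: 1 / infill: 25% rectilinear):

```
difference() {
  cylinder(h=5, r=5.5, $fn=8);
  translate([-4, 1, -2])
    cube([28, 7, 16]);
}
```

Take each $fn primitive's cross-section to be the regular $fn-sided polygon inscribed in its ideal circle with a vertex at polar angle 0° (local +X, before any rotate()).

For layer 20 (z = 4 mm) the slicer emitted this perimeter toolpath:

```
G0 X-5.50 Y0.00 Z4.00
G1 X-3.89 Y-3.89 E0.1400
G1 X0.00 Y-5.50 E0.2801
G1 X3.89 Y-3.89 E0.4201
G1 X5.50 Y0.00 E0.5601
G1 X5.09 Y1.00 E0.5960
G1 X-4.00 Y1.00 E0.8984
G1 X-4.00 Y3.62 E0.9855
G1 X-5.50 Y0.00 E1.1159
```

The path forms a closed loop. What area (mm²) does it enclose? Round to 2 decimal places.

54.80 mm²

Apply the shoelace formula to the sequence of (X, Y) vertices; enclosed area = 54.80 mm².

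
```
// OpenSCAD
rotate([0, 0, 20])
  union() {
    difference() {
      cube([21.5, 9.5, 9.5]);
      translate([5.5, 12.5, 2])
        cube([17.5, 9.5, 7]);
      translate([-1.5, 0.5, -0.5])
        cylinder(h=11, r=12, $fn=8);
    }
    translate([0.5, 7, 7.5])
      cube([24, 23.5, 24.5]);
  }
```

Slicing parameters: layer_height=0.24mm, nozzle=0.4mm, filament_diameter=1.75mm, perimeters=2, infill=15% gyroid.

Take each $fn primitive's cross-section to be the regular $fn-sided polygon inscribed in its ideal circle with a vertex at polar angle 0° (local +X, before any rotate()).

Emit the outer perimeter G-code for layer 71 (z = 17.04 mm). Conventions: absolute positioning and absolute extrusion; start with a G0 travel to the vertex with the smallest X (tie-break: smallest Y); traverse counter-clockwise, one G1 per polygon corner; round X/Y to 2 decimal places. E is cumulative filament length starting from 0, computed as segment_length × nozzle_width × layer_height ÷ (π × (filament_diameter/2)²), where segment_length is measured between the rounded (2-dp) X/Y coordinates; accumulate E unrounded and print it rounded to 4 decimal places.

At z = 17.04 mm: the cube is absent (z outside [0, 9.5]); the cube at (5.5, 12.5) is absent (z outside [2, 9]); the cylinder at (-1.5, 0.5) is not intersected at this z (z outside [-0.5, 10.5]); After the difference (first − rest): the first operand is absent here, so nothing remains; the 24×23.5 cube at (0.5, 7) contributes its full rectangle; Merging all regions: only the 24×23.5 cube at (0.5, 7) is present, so the union is just that shape — 1 connected region; (rotated 20° about Z; rotation is an isometry so areas/perimeters/island counts are preserved). The outline is a single polygon with 4 vertices. Extrusion per mm of travel: 0.4 × 0.24 / (π × 0.875²) = 0.039912. Accumulating E over each segment gives final E = 3.7914.

G0 X-9.96 Y28.83 Z17.04
G1 X-1.92 Y6.75 E0.9379
G1 X20.63 Y14.96 E1.8957
G1 X12.59 Y37.04 E2.8335
G1 X-9.96 Y28.83 E3.7914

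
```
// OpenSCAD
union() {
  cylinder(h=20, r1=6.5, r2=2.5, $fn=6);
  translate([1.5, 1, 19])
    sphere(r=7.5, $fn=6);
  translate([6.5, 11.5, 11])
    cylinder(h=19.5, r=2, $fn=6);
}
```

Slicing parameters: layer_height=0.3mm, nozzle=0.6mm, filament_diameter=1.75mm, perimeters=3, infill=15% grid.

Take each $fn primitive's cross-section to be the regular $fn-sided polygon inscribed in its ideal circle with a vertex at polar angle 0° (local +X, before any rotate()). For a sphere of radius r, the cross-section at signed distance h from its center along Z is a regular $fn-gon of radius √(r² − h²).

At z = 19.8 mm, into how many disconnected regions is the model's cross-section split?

2

At z = 19.8 mm: the cone (r1=6.5→r2=2.5) has section circumradius 2.540 here — a regular 6-gon; the r=7.5 sphere at (1.5, 1) slices to a regular 6-gon of circumradius 7.457 (√(r²−h²) with h=0.8 from center); the r=2 cylinder at (6.5, 11.5) contributes a regular 6-gon of circumradius 2; Taking the union: the regions partially overlap (shared area 16.76 mm²), so overlapping operands fuse into one piece — 2 connected regions. The result has 2 disconnected regions.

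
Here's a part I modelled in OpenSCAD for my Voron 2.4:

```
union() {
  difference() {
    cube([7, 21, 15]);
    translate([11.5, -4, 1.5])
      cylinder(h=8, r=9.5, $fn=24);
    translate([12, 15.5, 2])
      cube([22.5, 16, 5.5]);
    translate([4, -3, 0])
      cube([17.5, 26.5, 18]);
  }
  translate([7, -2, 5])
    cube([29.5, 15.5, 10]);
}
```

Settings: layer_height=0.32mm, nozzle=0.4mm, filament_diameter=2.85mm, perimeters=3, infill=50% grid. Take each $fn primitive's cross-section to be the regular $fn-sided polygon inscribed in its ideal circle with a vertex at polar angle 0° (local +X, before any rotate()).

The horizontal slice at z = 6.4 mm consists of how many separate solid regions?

At z = 6.4 mm: the 7×21 cube contributes its full rectangle; the cylinder at (11.5, -4): section is a regular 24-gon, circumradius r=9.5; the cube at (12, 15.5) is present — its section is the full 22.5×16 rectangle; the 17.5×26.5 cube at (4, -3) contributes its full rectangle; After the difference (first − rest): starting from the 7×21 cube, the r=9.5 cylinder at (11.5, -4) partially overlaps it — only the 10.64 mm² overlap (of its 280.30 mm²) is removed, clipping the outline; the 22.5×16 cube at (12, 15.5) misses the remaining region (no effect); the 17.5×26.5 cube at (4, -3) partially overlaps it — only the 53.37 mm² overlap (of its 463.75 mm²) is removed, clipping the outline — 1 connected region; the cube at (7, -2) is present — its section is the full 29.5×15.5 rectangle; Combining (union): the 2 present regions are separate (no shared area or edge), so areas and boundary lengths simply add and each stays a separate island — 2 connected regions. The result has 2 disconnected regions.

2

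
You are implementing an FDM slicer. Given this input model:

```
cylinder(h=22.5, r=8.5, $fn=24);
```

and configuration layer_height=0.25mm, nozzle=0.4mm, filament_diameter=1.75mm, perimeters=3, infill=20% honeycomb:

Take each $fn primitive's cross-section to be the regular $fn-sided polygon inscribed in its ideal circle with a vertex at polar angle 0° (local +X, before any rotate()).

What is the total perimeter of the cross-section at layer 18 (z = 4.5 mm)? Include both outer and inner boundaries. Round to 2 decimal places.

53.25 mm

At z = 4.5 mm: the r=8.5 cylinder gives a regular 24-gon of circumradius 8.5 (constant along its height) (perimeter = 2·24·8.500·sin(180°/24) = 53.25 mm). Overall, the cross-section is a single solid region. Total boundary length (outer) = 53.25 mm.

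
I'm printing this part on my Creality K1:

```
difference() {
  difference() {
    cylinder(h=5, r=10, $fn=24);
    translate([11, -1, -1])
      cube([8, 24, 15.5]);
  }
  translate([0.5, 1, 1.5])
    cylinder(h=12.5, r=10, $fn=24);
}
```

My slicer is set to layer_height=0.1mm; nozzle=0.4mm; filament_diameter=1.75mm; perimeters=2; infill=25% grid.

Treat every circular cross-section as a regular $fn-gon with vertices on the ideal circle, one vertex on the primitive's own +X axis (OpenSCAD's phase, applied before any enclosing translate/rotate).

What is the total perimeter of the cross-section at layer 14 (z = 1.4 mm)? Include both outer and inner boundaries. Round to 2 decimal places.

At z = 1.4 mm: the r=10 cylinder gives a regular 24-gon of circumradius 10 (constant along its height) (perimeter = 2·24·10.000·sin(180°/24) = 62.65 mm); the cube at (11, -1) is present — its section is the full 8×24 rectangle (perimeter 64.00 mm); After the difference (first − rest): starting from the r=10 cylinder, the 8×24 cube at (11, -1) misses the remaining region (no effect) — boundary = 62.65 mm; the cylinder at (0.5, 1) does not reach this height (z outside [1.5, 14]); Subtracting the remaining from the first: none of the subtracted shapes is present at this height, so the result so far is unchanged — boundary = 62.65 mm. Overall, the cross-section is a single solid region. Total boundary length (outer) = 62.65 mm.

62.65 mm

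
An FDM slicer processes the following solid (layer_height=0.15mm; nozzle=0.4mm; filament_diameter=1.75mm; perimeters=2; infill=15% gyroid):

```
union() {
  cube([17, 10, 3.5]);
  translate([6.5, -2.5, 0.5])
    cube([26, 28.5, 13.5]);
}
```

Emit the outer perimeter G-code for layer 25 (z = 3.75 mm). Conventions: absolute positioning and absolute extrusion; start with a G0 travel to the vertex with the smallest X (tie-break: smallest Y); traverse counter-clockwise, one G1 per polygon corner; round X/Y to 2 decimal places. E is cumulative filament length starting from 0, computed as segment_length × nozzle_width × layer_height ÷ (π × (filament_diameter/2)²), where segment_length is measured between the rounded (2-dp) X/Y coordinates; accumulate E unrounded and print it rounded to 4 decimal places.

G0 X6.50 Y-2.50 Z3.75
G1 X32.50 Y-2.50 E0.6486
G1 X32.50 Y26.00 E1.3595
G1 X6.50 Y26.00 E2.0081
G1 X6.50 Y-2.50 E2.7190

At z = 3.75 mm: the cube is absent (z outside [0, 3.5]); the cube at (6.5, -2.5) is present — its section is the full 26×28.5 rectangle; Merging all regions: only the 26×28.5 cube at (6.5, -2.5) is present, so the union is just that shape — 1 connected region. The outline is a single polygon with 4 vertices. Extrusion per mm of travel: 0.4 × 0.15 / (π × 0.875²) = 0.024945. Accumulating E over each segment gives final E = 2.7190.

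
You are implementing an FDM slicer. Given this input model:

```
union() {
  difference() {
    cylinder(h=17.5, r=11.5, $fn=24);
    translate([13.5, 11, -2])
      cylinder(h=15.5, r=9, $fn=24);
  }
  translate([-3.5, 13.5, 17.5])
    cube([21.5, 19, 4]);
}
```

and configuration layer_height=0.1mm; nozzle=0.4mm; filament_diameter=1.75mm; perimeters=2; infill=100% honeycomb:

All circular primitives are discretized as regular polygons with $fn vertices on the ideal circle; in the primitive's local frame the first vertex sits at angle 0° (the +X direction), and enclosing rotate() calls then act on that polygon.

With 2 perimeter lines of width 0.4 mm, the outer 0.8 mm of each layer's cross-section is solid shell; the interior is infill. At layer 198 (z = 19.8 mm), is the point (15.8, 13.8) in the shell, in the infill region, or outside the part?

shell

At z = 19.8 mm: the cylinder is absent (z outside [0, 17.5]); the cylinder at (13.5, 11) is absent (z outside [-2, 13.5]); Taking the first minus the rest: the first operand is absent here, so nothing remains; the cube at (-3.5, 13.5) is present — its section is the full 21.5×19 rectangle; Merging all regions: only the 21.5×19 cube at (-3.5, 13.5) is present, so the union is just that shape — 1 connected region. Overall, the cross-section is a single solid region. The nearest boundary edge runs (-3.50, 13.50)→(18.00, 13.50); distance from the point to it = 0.30 mm. The point is inside the cross-section, 0.30 mm from the nearest boundary — within the 0.8 mm shell band (2 × 0.4).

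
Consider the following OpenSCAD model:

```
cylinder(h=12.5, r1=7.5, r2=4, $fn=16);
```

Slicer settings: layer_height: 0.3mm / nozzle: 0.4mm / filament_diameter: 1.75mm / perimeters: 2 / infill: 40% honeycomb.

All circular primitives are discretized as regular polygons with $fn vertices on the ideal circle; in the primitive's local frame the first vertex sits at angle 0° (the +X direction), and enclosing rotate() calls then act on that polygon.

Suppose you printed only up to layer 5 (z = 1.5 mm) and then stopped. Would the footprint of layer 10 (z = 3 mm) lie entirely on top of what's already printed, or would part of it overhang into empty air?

Compare the two slices. At z = 1.5: the cone: at t=0.120 of its height the radius interpolates to r₁+(r₂−r₁)t = 7.080, giving a regular 16-gon of that circumradius (area = (16/2)·7.080²·sin(360°/16) = 153.46 mm²). At z = 3: the cone (r1=7.5→r2=4) has section circumradius 6.660 here — a regular 16-gon (area = (16/2)·6.660²·sin(360°/16) = 135.79 mm²). Checking containment: the cross-section at z = 3 is a subset of the cross-section at z = 1.5.

entirely on top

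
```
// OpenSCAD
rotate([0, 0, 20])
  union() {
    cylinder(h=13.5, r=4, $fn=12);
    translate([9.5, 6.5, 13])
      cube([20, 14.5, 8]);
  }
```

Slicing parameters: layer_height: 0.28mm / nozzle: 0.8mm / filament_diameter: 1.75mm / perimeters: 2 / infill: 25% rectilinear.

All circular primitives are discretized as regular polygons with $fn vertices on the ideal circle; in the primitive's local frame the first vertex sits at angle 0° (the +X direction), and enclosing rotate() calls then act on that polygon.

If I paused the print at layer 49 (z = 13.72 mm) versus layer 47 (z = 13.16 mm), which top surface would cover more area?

Layer 49 (z = 13.72): the cylinder is not intersected at this z (z outside [0, 13.5]); the cube at (9.5, 6.5) (footprint 20×14.5) is included at this height (area 290.00 mm²); Combining (union): only the 20×14.5 cube at (9.5, 6.5) is present, so the union is just that shape — area = 290.00 mm²; (rotated 20° about Z; rotation is an isometry so areas/perimeters/island counts are preserved). So its area = 290.00 mm². Layer 47 (z = 13.16): the r=4 cylinder contributes a regular 12-gon of circumradius 4 (area = (12/2)·4.000²·sin(360°/12) = 48.00 mm²); the cube at (9.5, 6.5) (footprint 20×14.5) is included at this height (area 290.00 mm²); Merging all regions: the 2 present regions are separate (no shared area or edge), so areas and boundary lengths simply add and each stays a separate island — area = 338.00 mm²; (whole slice rotated 20° about Z — lengths, areas and connectivity unchanged). So its area = 338.00 mm². Layer 47 is larger (338.00 vs 290.00 mm²).

layer 47 (z = 13.16 mm)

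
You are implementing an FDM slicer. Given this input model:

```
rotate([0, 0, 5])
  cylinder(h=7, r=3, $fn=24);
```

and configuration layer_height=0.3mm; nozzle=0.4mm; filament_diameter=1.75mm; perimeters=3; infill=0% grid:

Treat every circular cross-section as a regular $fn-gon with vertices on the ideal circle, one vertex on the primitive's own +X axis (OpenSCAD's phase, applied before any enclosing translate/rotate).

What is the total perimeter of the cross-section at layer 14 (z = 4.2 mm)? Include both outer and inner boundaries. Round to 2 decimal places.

At z = 4.2 mm: the r=3 cylinder gives a regular 24-gon of circumradius 3 (constant along its height) (perimeter = 2·24·3.000·sin(180°/24) = 18.80 mm); (whole slice rotated 5° about Z — lengths, areas and connectivity unchanged). Overall, the cross-section is a single solid region. Total boundary length (outer) = 18.80 mm.

18.80 mm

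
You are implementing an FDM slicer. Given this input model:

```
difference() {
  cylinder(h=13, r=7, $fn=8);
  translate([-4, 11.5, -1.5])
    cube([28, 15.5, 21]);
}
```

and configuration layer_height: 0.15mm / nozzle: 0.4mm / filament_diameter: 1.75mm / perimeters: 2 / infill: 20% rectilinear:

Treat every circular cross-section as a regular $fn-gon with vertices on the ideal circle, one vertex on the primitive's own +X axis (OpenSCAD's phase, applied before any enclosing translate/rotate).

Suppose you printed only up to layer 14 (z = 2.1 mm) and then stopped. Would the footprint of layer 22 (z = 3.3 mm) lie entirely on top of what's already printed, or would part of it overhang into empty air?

Compare the two slices. At z = 2.1: the r=7 cylinder contributes a regular 8-gon of circumradius 7 (area = (8/2)·7.000²·sin(360°/8) = 138.59 mm²); the cube at (-4, 11.5) (footprint 28×15.5) is included at this height (area 434.00 mm²); Taking the first minus the rest: starting from the r=7 cylinder (138.59 mm²), the 28×15.5 cube at (-4, 11.5) misses the remaining region (no effect) — area = 138.59 mm². At z = 3.3: the r=7 cylinder gives a regular 8-gon of circumradius 7 (constant along its height) (area = (8/2)·7.000²·sin(360°/8) = 138.59 mm²); the cube at (-4, 11.5) is present — its section is the full 28×15.5 rectangle (area 434.00 mm²); Taking the first minus the rest: starting from the r=7 cylinder (138.59 mm²), the 28×15.5 cube at (-4, 11.5) misses the remaining region (no effect) — area = 138.59 mm². Checking containment: the cross-section at z = 3.3 is a subset of the cross-section at z = 2.1.

entirely on top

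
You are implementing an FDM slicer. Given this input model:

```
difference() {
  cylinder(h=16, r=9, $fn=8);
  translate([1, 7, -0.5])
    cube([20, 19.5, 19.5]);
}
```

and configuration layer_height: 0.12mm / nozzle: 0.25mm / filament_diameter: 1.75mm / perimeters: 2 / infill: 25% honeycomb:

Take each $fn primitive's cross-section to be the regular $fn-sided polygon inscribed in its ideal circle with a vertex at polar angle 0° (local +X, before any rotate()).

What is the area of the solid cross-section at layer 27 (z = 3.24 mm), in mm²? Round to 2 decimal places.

226.07 mm²

At z = 3.24 mm: the cylinder: section is a regular 8-gon, circumradius r=9 (area = (8/2)·9.000²·sin(360°/8) = 229.10 mm²); the 20×19.5 cube at (1, 7) contributes its full rectangle (area 390.00 mm²); Taking the first minus the rest: starting from the r=9 cylinder (229.10 mm²), the 20×19.5 cube at (1, 7) partially overlaps it — only the 3.04 mm² overlap (of its 390.00 mm²) is removed, clipping the outline — area = 226.07 mm². Overall, the cross-section is a single solid region. Net area = 226.07 mm².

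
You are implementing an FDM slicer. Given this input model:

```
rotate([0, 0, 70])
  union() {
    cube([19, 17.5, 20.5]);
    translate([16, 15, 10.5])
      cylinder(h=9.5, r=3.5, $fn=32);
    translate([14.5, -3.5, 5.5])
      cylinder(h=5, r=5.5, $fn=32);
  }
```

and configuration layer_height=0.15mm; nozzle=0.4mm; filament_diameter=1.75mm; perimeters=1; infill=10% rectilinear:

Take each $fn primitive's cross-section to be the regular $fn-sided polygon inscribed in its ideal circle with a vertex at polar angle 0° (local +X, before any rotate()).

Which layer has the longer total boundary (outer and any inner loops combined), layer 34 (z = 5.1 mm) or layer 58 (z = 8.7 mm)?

Layer 34 (z = 5.1): the 19×17.5 cube contributes its full rectangle (perimeter 73.00 mm); the cylinder at (16, 15) does not reach this height (z outside [10.5, 20]); the cylinder at (14.5, -3.5) is absent (z outside [5.5, 10.5]); Taking the union: only the 19×17.5 cube is present, so the union is just that shape — boundary = 73.00 mm; (whole slice rotated 70° about Z — lengths, areas and connectivity unchanged). So its perimeter = 73.00 mm. Layer 58 (z = 8.7): the 19×17.5 cube contributes its full rectangle (perimeter 73.00 mm); the cylinder at (16, 15) does not reach this height (z outside [10.5, 20]); the r=5.5 cylinder at (14.5, -3.5) contributes a regular 32-gon of circumradius 5.5 (perimeter = 2·32·5.500·sin(180°/32) = 34.50 mm); Merging all regions: the regions partially overlap (shared area 11.63 mm²), so the edge portions inside another operand are dropped and the merged outline is re-measured after clipping — boundary = 89.45 mm; (whole slice rotated 70° about Z — lengths, areas and connectivity unchanged). So its perimeter = 89.45 mm. Layer 58 is larger (89.45 vs 73.00 mm).

layer 58 (z = 8.7 mm)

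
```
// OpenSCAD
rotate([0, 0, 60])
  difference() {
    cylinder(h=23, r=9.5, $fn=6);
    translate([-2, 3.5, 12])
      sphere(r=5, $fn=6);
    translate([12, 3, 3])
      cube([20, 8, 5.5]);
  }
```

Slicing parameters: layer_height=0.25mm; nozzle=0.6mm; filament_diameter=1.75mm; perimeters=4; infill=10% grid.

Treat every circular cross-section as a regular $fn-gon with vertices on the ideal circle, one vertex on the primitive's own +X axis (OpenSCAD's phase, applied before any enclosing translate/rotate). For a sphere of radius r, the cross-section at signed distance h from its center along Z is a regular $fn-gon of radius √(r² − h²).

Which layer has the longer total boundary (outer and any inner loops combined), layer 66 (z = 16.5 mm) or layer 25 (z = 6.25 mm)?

layer 66 (z = 16.5 mm)

Layer 66 (z = 16.5): the r=9.5 cylinder contributes a regular 6-gon of circumradius 9.5 (perimeter = 2·6·9.500·sin(180°/6) = 57.00 mm); the r=5 sphere at (-2, 3.5) contributes a regular 6-gon of circumradius √(5²−4.5²) = 2.179 (perimeter = 2·6·2.179·sin(180°/6) = 13.08 mm); the cube at (12, 3) is not intersected at this z (z outside [3, 8.5]); Subtracting the remaining from the first: starting from the r=9.5 cylinder, the r=5 sphere at (-2, 3.5) lies wholly inside it (removes its full 12.34 mm² and its 13.08 mm outline becomes a hole wall) — boundary (outer + 1 inner loop) = 70.08 mm; (rotated 60° about Z; rotation is an isometry so areas/perimeters/island counts are preserved). So its perimeter = 70.08 mm. Layer 25 (z = 6.25): the r=9.5 cylinder gives a regular 6-gon of circumradius 9.5 (constant along its height) (perimeter = 2·6·9.500·sin(180°/6) = 57.00 mm); the sphere at (-2, 3.5) does not reach this height (|z−center|=5.750 > r=5); the cube at (12, 3) is present — its section is the full 20×8 rectangle (perimeter 56.00 mm); Taking the first minus the rest: starting from the r=9.5 cylinder, the 20×8 cube at (12, 3) misses the remaining region (no effect) — boundary = 57.00 mm; (rotated 60° about Z; rotation is an isometry so areas/perimeters/island counts are preserved). So its perimeter = 57.00 mm. Layer 66 is larger (70.08 vs 57.00 mm).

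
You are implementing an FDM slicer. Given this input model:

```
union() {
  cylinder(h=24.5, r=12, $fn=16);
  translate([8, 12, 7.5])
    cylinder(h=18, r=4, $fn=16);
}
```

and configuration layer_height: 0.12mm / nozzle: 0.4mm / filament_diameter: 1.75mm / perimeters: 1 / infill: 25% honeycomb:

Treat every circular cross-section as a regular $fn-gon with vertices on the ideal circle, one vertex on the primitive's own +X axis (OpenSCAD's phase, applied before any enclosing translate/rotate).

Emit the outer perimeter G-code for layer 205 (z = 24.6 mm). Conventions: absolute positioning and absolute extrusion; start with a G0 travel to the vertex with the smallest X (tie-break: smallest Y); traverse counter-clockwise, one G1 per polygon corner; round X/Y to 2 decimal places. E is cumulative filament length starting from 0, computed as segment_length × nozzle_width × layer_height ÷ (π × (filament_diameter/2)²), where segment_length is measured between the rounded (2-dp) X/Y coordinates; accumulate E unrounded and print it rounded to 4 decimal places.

G0 X4.00 Y12.00 Z24.60
G1 X4.30 Y10.47 E0.0311
G1 X5.17 Y9.17 E0.0623
G1 X6.47 Y8.30 E0.0935
G1 X8.00 Y8.00 E0.1247
G1 X9.53 Y8.30 E0.1558
G1 X10.83 Y9.17 E0.1870
G1 X11.70 Y10.47 E0.2182
G1 X12.00 Y12.00 E0.2493
G1 X11.70 Y13.53 E0.2804
G1 X10.83 Y14.83 E0.3117
G1 X9.53 Y15.70 E0.3429
G1 X8.00 Y16.00 E0.3740
G1 X6.47 Y15.70 E0.4051
G1 X5.17 Y14.83 E0.4363
G1 X4.30 Y13.53 E0.4675
G1 X4.00 Y12.00 E0.4986

At z = 24.6 mm: the cylinder is not intersected at this z (z outside [0, 24.5]); the r=4 cylinder at (8, 12) contributes a regular 16-gon of circumradius 4; Merging all regions: only the r=4 cylinder at (8, 12) is present, so the union is just that shape — 1 connected region. The outline is a single polygon with 16 vertices. Extrusion per mm of travel: 0.4 × 0.12 / (π × 0.875²) = 0.019956. Accumulating E over each segment gives final E = 0.4986.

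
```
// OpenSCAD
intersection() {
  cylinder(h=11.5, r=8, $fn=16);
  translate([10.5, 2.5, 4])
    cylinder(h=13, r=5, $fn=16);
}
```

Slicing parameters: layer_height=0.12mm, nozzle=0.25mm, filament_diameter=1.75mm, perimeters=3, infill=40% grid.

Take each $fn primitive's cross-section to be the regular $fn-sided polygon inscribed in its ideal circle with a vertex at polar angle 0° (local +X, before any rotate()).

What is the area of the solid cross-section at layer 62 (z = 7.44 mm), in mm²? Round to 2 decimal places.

At z = 7.44 mm: the cylinder: section is a regular 16-gon, circumradius r=8 (area = (16/2)·8.000²·sin(360°/16) = 195.93 mm²); the r=5 cylinder at (10.5, 2.5) contributes a regular 16-gon of circumradius 5 (area = (16/2)·5.000²·sin(360°/16) = 76.54 mm²); After intersecting: the r=5 cylinder at (10.5, 2.5) partially overlaps the r=8 cylinder; clipping to the common part keeps 9.27 mm² — area = 9.27 mm². Overall, the cross-section is a single solid region. Net area = 9.27 mm².

9.27 mm²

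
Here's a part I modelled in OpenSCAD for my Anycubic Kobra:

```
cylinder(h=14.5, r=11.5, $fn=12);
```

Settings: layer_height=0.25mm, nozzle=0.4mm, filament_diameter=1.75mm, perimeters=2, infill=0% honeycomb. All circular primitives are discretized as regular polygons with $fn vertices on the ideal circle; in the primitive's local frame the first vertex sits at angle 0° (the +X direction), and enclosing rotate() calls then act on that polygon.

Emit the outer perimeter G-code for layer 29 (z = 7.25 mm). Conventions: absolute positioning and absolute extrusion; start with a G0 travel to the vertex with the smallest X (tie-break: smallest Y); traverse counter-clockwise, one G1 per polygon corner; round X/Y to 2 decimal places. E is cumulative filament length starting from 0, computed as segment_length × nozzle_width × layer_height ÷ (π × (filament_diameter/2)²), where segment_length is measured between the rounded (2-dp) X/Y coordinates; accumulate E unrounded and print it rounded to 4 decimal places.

G0 X-11.50 Y0.00 Z7.25
G1 X-9.96 Y-5.75 E0.2475
G1 X-5.75 Y-9.96 E0.4950
G1 X0.00 Y-11.50 E0.7425
G1 X5.75 Y-9.96 E0.9900
G1 X9.96 Y-5.75 E1.2375
G1 X11.50 Y0.00 E1.4850
G1 X9.96 Y5.75 E1.7325
G1 X5.75 Y9.96 E1.9800
G1 X0.00 Y11.50 E2.2275
G1 X-5.75 Y9.96 E2.4750
G1 X-9.96 Y5.75 E2.7225
G1 X-11.50 Y0.00 E2.9700

At z = 7.25 mm: the r=11.5 cylinder gives a regular 12-gon of circumradius 11.5 (constant along its height). The outline is a single polygon with 12 vertices. Extrusion per mm of travel: 0.4 × 0.25 / (π × 0.875²) = 0.041575. Accumulating E over each segment gives final E = 2.9700.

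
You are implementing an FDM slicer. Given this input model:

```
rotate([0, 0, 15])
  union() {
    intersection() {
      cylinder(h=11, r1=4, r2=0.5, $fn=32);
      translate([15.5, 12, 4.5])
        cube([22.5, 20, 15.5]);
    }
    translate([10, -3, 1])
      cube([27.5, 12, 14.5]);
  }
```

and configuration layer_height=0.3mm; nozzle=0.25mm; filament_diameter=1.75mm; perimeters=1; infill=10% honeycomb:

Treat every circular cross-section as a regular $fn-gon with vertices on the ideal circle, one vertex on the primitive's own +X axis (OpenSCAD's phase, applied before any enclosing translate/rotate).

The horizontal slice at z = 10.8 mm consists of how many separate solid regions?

At z = 10.8 mm: the cone (r1=4→r2=0.5) has section circumradius 0.564 here — a regular 32-gon; the 22.5×20 cube at (15.5, 12) contributes its full rectangle; After intersecting: the 22.5×20 cube at (15.5, 12) does not overlap the cone (empty) — nothing remains; the 27.5×12 cube at (10, -3) contributes its full rectangle; Combining (union): only the 27.5×12 cube at (10, -3) is present, so the union is just that shape — 1 connected region; (whole slice rotated 15° about Z — lengths, areas and connectivity unchanged). The result has 1 disconnected region.

1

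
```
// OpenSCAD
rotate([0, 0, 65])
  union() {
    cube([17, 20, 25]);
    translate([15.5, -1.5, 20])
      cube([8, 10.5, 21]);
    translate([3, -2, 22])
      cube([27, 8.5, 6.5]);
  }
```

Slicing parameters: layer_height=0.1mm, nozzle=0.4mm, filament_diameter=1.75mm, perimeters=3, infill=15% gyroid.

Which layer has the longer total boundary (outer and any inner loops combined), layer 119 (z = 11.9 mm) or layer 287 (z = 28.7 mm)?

layer 119 (z = 11.9 mm)

Layer 119 (z = 11.9): the 17×20 cube contributes its full rectangle (perimeter 74.00 mm); the cube at (15.5, -1.5) is absent (z outside [20, 41]); the cube at (3, -2) does not reach this height (z outside [22, 28.5]); Taking the union: only the 17×20 cube is present, so the union is just that shape — boundary = 74.00 mm; (rotated 65° about Z; rotation is an isometry so areas/perimeters/island counts are preserved). So its perimeter = 74.00 mm. Layer 287 (z = 28.7): the cube is absent (z outside [0, 25]); the 8×10.5 cube at (15.5, -1.5) contributes its full rectangle (perimeter 37.00 mm); the cube at (3, -2) is not intersected at this z (z outside [22, 28.5]); Taking the union: only the 8×10.5 cube at (15.5, -1.5) is present, so the union is just that shape — boundary = 37.00 mm; (whole slice rotated 65° about Z — lengths, areas and connectivity unchanged). So its perimeter = 37.00 mm. Layer 119 is larger (74.00 vs 37.00 mm).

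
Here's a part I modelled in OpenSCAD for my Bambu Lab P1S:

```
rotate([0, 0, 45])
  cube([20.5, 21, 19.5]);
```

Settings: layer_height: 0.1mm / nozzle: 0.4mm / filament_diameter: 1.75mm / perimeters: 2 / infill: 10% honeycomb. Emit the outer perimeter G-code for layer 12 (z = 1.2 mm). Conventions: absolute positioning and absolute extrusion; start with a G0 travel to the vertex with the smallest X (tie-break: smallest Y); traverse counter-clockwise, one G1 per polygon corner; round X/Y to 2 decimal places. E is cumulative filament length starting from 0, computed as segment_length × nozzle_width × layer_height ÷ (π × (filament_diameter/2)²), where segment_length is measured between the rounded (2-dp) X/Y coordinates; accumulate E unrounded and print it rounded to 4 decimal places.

At z = 1.2 mm: the cube is present — its section is the full 20.5×21 rectangle; (whole slice rotated 45° about Z — lengths, areas and connectivity unchanged). The outline is a single polygon with 4 vertices. Extrusion per mm of travel: 0.4 × 0.1 / (π × 0.875²) = 0.016630. Accumulating E over each segment gives final E = 1.3803.

G0 X-14.85 Y14.85 Z1.20
G1 X0.00 Y0.00 E0.3492
G1 X14.50 Y14.50 E0.6903
G1 X-0.35 Y29.34 E1.0394
G1 X-14.85 Y14.85 E1.3803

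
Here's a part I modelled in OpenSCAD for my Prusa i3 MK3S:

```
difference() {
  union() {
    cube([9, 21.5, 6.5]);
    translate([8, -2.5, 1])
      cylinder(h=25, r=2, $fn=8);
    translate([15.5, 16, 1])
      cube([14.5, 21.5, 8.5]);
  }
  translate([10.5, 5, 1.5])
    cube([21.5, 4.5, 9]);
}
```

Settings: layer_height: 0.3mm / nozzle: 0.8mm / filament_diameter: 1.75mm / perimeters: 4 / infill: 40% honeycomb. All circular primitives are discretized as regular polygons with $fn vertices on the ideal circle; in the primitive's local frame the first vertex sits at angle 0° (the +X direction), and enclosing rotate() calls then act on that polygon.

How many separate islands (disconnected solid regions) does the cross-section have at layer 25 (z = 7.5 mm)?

2

At z = 7.5 mm: the cube does not reach this height (z outside [0, 6.5]); the r=2 cylinder at (8, -2.5) contributes a regular 8-gon of circumradius 2; the cube at (15.5, 16) is present — its section is the full 14.5×21.5 rectangle; Combining (union): the 2 present regions are separate (no shared area or edge), so areas and boundary lengths simply add and each stays a separate island — 2 connected regions; the cube at (10.5, 5) (footprint 21.5×4.5) is included at this height; After the difference (first − rest): starting from the result so far, the 21.5×4.5 cube at (10.5, 5) misses the remaining region (no effect) — 2 connected regions. Overall, the cross-section has 2 separate islands. Island count = 2.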